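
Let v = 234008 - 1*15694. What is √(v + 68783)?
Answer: √287097 ≈ 535.81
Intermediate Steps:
v = 218314 (v = 234008 - 15694 = 218314)
√(v + 68783) = √(218314 + 68783) = √287097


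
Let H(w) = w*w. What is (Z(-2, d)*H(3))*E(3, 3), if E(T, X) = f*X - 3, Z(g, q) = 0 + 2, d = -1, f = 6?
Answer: 270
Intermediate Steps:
H(w) = w²
Z(g, q) = 2
E(T, X) = -3 + 6*X (E(T, X) = 6*X - 3 = -3 + 6*X)
(Z(-2, d)*H(3))*E(3, 3) = (2*3²)*(-3 + 6*3) = (2*9)*(-3 + 18) = 18*15 = 270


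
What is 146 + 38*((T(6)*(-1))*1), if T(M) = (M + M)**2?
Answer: -5326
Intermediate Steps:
T(M) = 4*M**2 (T(M) = (2*M)**2 = 4*M**2)
146 + 38*((T(6)*(-1))*1) = 146 + 38*(((4*6**2)*(-1))*1) = 146 + 38*(((4*36)*(-1))*1) = 146 + 38*((144*(-1))*1) = 146 + 38*(-144*1) = 146 + 38*(-144) = 146 - 5472 = -5326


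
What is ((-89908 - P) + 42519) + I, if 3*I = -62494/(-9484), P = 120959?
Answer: -2394887401/14226 ≈ -1.6835e+5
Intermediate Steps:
I = 31247/14226 (I = (-62494/(-9484))/3 = (-62494*(-1/9484))/3 = (⅓)*(31247/4742) = 31247/14226 ≈ 2.1965)
((-89908 - P) + 42519) + I = ((-89908 - 1*120959) + 42519) + 31247/14226 = ((-89908 - 120959) + 42519) + 31247/14226 = (-210867 + 42519) + 31247/14226 = -168348 + 31247/14226 = -2394887401/14226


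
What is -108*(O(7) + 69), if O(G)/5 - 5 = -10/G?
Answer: -65664/7 ≈ -9380.6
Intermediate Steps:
O(G) = 25 - 50/G (O(G) = 25 + 5*(-10/G) = 25 - 50/G)
-108*(O(7) + 69) = -108*((25 - 50/7) + 69) = -108*(125/7 + 69) = -108*608/7 = -65664/7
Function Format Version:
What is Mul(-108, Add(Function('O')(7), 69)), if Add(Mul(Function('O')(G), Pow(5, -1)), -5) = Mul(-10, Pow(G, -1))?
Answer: Rational(-65664, 7) ≈ -9380.6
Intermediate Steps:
Function('O')(G) = Add(25, Mul(-50, Pow(G, -1))) (Function('O')(G) = Add(25, Mul(5, Mul(-10, Pow(G, -1)))) = Add(25, Mul(-50, Pow(G, -1))))
Mul(-108, Add(Function('O')(7), 69)) = Mul(-108, Add(Add(25, Mul(-50, Pow(7, -1))), 69)) = Mul(-108, Add(Add(25, Mul(-50, Rational(1, 7))), 69)) = Mul(-108, Add(Add(25, Rational(-50, 7)), 69)) = Mul(-108, Add(Rational(125, 7), 69)) = Mul(-108, Rational(608, 7)) = Rational(-65664, 7)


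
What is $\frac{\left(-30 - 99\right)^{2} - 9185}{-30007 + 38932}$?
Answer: $\frac{7456}{8925} \approx 0.83541$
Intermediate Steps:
$\frac{\left(-30 - 99\right)^{2} - 9185}{-30007 + 38932} = \frac{\left(-129\right)^{2} - 9185}{8925} = \left(16641 - 9185\right) \frac{1}{8925} = 7456 \cdot \frac{1}{8925} = \frac{7456}{8925}$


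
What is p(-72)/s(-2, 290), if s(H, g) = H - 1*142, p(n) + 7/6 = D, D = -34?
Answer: 211/864 ≈ 0.24421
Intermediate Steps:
p(n) = -211/6 (p(n) = -7/6 - 34 = -211/6)
s(H, g) = -142 + H (s(H, g) = H - 142 = -142 + H)
p(-72)/s(-2, 290) = -211/(6*(-142 - 2)) = -211/6/(-144) = -211/6*(-1/144) = 211/864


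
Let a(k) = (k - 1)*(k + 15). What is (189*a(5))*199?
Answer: 3008880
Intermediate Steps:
a(k) = (-1 + k)*(15 + k)
(189*a(5))*199 = (189*(-15 + 5² + 14*5))*199 = (189*(-15 + 25 + 70))*199 = (189*80)*199 = 15120*199 = 3008880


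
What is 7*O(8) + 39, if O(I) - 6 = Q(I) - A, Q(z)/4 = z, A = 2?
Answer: 291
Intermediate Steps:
Q(z) = 4*z
O(I) = 4 + 4*I (O(I) = 6 + (4*I - 1*2) = 6 + (4*I - 2) = 6 + (-2 + 4*I) = 4 + 4*I)
7*O(8) + 39 = 7*(4 + 4*8) + 39 = 7*(4 + 32) + 39 = 7*36 + 39 = 252 + 39 = 291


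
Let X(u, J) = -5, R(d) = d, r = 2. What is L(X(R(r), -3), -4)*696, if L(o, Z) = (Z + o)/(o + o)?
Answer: 3132/5 ≈ 626.40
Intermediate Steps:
L(o, Z) = (Z + o)/(2*o) (L(o, Z) = (Z + o)/((2*o)) = (Z + o)*(1/(2*o)) = (Z + o)/(2*o))
L(X(R(r), -3), -4)*696 = ((½)*(-4 - 5)/(-5))*696 = ((½)*(-⅕)*(-9))*696 = (9/10)*696 = 3132/5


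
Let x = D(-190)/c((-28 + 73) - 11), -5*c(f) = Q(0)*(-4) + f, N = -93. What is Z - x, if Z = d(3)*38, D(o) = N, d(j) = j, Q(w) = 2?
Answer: 2499/26 ≈ 96.115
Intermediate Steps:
D(o) = -93
c(f) = 8/5 - f/5 (c(f) = -(2*(-4) + f)/5 = -(-8 + f)/5 = 8/5 - f/5)
Z = 114 (Z = 3*38 = 114)
x = 465/26 (x = -93/(8/5 - ((-28 + 73) - 11)/5) = -93/(8/5 - (45 - 11)/5) = -93/(8/5 - 1/5*34) = -93/(8/5 - 34/5) = -93/(-26/5) = -93*(-5/26) = 465/26 ≈ 17.885)
Z - x = 114 - 1*465/26 = 114 - 465/26 = 2499/26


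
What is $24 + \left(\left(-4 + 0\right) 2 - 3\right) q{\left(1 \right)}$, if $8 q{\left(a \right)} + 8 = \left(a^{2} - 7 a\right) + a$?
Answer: $\frac{335}{8} \approx 41.875$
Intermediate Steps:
$q{\left(a \right)} = -1 - \frac{3 a}{4} + \frac{a^{2}}{8}$ ($q{\left(a \right)} = -1 + \frac{\left(a^{2} - 7 a\right) + a}{8} = -1 + \frac{a^{2} - 6 a}{8} = -1 + \left(- \frac{3 a}{4} + \frac{a^{2}}{8}\right) = -1 - \frac{3 a}{4} + \frac{a^{2}}{8}$)
$24 + \left(\left(-4 + 0\right) 2 - 3\right) q{\left(1 \right)} = 24 + \left(\left(-4 + 0\right) 2 - 3\right) \left(-1 - \frac{3}{4} + \frac{1^{2}}{8}\right) = 24 + \left(\left(-4\right) 2 - 3\right) \left(-1 - \frac{3}{4} + \frac{1}{8} \cdot 1\right) = 24 + \left(-8 - 3\right) \left(-1 - \frac{3}{4} + \frac{1}{8}\right) = 24 - - \frac{143}{8} = 24 + \frac{143}{8} = \frac{335}{8}$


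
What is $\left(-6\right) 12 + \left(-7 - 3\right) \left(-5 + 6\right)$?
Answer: $-82$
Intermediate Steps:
$\left(-6\right) 12 + \left(-7 - 3\right) \left(-5 + 6\right) = -72 - 10 = -82$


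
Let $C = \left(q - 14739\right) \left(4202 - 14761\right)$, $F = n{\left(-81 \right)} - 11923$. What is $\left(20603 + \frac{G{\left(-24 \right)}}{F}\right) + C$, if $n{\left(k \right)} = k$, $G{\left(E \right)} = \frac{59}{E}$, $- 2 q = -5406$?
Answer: $\frac{36619515813851}{288096} \approx 1.2711 \cdot 10^{8}$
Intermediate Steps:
$q = 2703$ ($q = \left(- \frac{1}{2}\right) \left(-5406\right) = 2703$)
$F = -12004$ ($F = -81 - 11923 = -12004$)
$C = 127088124$ ($C = \left(2703 - 14739\right) \left(4202 - 14761\right) = \left(-12036\right) \left(-10559\right) = 127088124$)
$\left(20603 + \frac{G{\left(-24 \right)}}{F}\right) + C = \left(20603 + \frac{59 \frac{1}{-24}}{-12004}\right) + 127088124 = \left(20603 + 59 \left(- \frac{1}{24}\right) \left(- \frac{1}{12004}\right)\right) + 127088124 = \left(20603 - - \frac{59}{288096}\right) + 127088124 = \left(20603 + \frac{59}{288096}\right) + 127088124 = \frac{5935641947}{288096} + 127088124 = \frac{36619515813851}{288096}$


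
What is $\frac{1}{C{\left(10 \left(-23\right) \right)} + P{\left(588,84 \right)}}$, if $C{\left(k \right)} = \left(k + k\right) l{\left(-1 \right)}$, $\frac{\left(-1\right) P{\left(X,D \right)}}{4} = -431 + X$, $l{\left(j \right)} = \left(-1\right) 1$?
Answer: $- \frac{1}{168} \approx -0.0059524$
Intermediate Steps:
$l{\left(j \right)} = -1$
$P{\left(X,D \right)} = 1724 - 4 X$ ($P{\left(X,D \right)} = - 4 \left(-431 + X\right) = 1724 - 4 X$)
$C{\left(k \right)} = - 2 k$ ($C{\left(k \right)} = \left(k + k\right) \left(-1\right) = 2 k \left(-1\right) = - 2 k$)
$\frac{1}{C{\left(10 \left(-23\right) \right)} + P{\left(588,84 \right)}} = \frac{1}{- 2 \cdot 10 \left(-23\right) + \left(1724 - 2352\right)} = \frac{1}{\left(-2\right) \left(-230\right) + \left(1724 - 2352\right)} = \frac{1}{460 - 628} = \frac{1}{-168} = - \frac{1}{168}$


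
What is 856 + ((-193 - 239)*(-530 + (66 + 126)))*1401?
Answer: 204569272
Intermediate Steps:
856 + ((-193 - 239)*(-530 + (66 + 126)))*1401 = 856 - 432*(-530 + 192)*1401 = 856 - 432*(-338)*1401 = 856 + 146016*1401 = 856 + 204568416 = 204569272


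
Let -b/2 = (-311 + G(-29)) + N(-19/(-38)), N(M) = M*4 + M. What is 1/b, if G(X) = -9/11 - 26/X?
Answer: 319/196773 ≈ 0.0016212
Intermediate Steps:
N(M) = 5*M (N(M) = 4*M + M = 5*M)
G(X) = -9/11 - 26/X (G(X) = -9*1/11 - 26/X = -9/11 - 26/X)
b = 196773/319 (b = -2*((-311 + (-9/11 - 26/(-29))) + 5*(-19/(-38))) = -2*((-311 + (-9/11 - 26*(-1/29))) + 5*(-19*(-1/38))) = -2*((-311 + (-9/11 + 26/29)) + 5*(½)) = -2*((-311 + 25/319) + 5/2) = -2*(-99184/319 + 5/2) = -2*(-196773/638) = 196773/319 ≈ 616.84)
1/b = 1/(196773/319) = 319/196773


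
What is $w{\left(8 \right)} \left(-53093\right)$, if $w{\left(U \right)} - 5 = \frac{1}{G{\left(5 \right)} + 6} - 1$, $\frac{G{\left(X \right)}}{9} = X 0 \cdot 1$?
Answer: $- \frac{1327325}{6} \approx -2.2122 \cdot 10^{5}$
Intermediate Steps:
$G{\left(X \right)} = 0$ ($G{\left(X \right)} = 9 X 0 \cdot 1 = 9 \cdot 0 \cdot 1 = 9 \cdot 0 = 0$)
$w{\left(U \right)} = \frac{25}{6}$ ($w{\left(U \right)} = 5 + \left(\frac{1}{0 + 6} - 1\right) = 5 - \left(1 - \frac{1}{6}\right) = 5 + \left(\frac{1}{6} - 1\right) = 5 - \frac{5}{6} = \frac{25}{6}$)
$w{\left(8 \right)} \left(-53093\right) = \frac{25}{6} \left(-53093\right) = - \frac{1327325}{6}$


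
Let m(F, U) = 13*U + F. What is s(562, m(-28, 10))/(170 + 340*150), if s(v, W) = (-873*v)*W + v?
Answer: -5004329/5117 ≈ -977.98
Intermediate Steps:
m(F, U) = F + 13*U
s(v, W) = v - 873*W*v (s(v, W) = -873*W*v + v = v - 873*W*v)
s(562, m(-28, 10))/(170 + 340*150) = (562*(1 - 873*(-28 + 13*10)))/(170 + 340*150) = (562*(1 - 873*(-28 + 130)))/(170 + 51000) = (562*(1 - 873*102))/51170 = (562*(1 - 89046))*(1/51170) = (562*(-89045))*(1/51170) = -50043290*1/51170 = -5004329/5117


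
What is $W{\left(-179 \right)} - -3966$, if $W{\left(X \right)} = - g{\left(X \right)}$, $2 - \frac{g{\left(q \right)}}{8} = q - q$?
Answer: $3950$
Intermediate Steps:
$g{\left(q \right)} = 16$ ($g{\left(q \right)} = 16 - 8 \left(q - q\right) = 16 - 0 = 16 + 0 = 16$)
$W{\left(X \right)} = -16$ ($W{\left(X \right)} = \left(-1\right) 16 = -16$)
$W{\left(-179 \right)} - -3966 = -16 - -3966 = -16 + 3966 = 3950$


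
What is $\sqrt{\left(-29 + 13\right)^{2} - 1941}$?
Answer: $i \sqrt{1685} \approx 41.049 i$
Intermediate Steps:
$\sqrt{\left(-29 + 13\right)^{2} - 1941} = \sqrt{\left(-16\right)^{2} - 1941} = \sqrt{256 - 1941} = \sqrt{-1685} = i \sqrt{1685}$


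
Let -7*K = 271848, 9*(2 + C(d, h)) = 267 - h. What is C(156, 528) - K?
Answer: 271631/7 ≈ 38804.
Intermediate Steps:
C(d, h) = 83/3 - h/9 (C(d, h) = -2 + (267 - h)/9 = -2 + (89/3 - h/9) = 83/3 - h/9)
K = -271848/7 (K = -⅐*271848 = -271848/7 ≈ -38835.)
C(156, 528) - K = (83/3 - ⅑*528) - 1*(-271848/7) = (83/3 - 176/3) + 271848/7 = -31 + 271848/7 = 271631/7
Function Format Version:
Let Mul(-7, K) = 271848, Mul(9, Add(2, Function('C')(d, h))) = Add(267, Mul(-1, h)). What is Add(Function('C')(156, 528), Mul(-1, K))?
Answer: Rational(271631, 7) ≈ 38804.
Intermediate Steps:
Function('C')(d, h) = Add(Rational(83, 3), Mul(Rational(-1, 9), h)) (Function('C')(d, h) = Add(-2, Mul(Rational(1, 9), Add(267, Mul(-1, h)))) = Add(-2, Add(Rational(89, 3), Mul(Rational(-1, 9), h))) = Add(Rational(83, 3), Mul(Rational(-1, 9), h)))
K = Rational(-271848, 7) (K = Mul(Rational(-1, 7), 271848) = Rational(-271848, 7) ≈ -38835.)
Add(Function('C')(156, 528), Mul(-1, K)) = Add(Add(Rational(83, 3), Mul(Rational(-1, 9), 528)), Mul(-1, Rational(-271848, 7))) = Add(Add(Rational(83, 3), Rational(-176, 3)), Rational(271848, 7)) = Add(-31, Rational(271848, 7)) = Rational(271631, 7)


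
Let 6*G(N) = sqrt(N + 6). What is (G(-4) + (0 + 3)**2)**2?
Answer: (54 + sqrt(2))**2/36 ≈ 85.298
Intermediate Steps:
G(N) = sqrt(6 + N)/6 (G(N) = sqrt(N + 6)/6 = sqrt(6 + N)/6)
(G(-4) + (0 + 3)**2)**2 = (sqrt(6 - 4)/6 + (0 + 3)**2)**2 = (sqrt(2)/6 + 3**2)**2 = (sqrt(2)/6 + 9)**2 = (9 + sqrt(2)/6)**2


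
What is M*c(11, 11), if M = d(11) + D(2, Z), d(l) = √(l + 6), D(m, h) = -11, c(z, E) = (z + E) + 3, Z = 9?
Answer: -275 + 25*√17 ≈ -171.92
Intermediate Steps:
c(z, E) = 3 + E + z (c(z, E) = (E + z) + 3 = 3 + E + z)
d(l) = √(6 + l)
M = -11 + √17 (M = √(6 + 11) - 11 = √17 - 11 = -11 + √17 ≈ -6.8769)
M*c(11, 11) = (-11 + √17)*(3 + 11 + 11) = (-11 + √17)*25 = -275 + 25*√17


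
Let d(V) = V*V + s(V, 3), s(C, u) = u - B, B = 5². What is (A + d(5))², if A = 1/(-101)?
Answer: 91204/10201 ≈ 8.9407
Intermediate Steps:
B = 25
A = -1/101 ≈ -0.0099010
s(C, u) = -25 + u (s(C, u) = u - 1*25 = u - 25 = -25 + u)
d(V) = -22 + V² (d(V) = V*V + (-25 + 3) = V² - 22 = -22 + V²)
(A + d(5))² = (-1/101 + (-22 + 5²))² = (-1/101 + (-22 + 25))² = (-1/101 + 3)² = (302/101)² = 91204/10201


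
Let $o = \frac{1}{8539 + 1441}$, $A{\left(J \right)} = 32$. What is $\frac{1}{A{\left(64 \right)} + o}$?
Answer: $\frac{9980}{319361} \approx 0.03125$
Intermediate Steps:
$o = \frac{1}{9980} \approx 0.0001002$
$\frac{1}{A{\left(64 \right)} + o} = \frac{1}{32 + \frac{1}{9980}} = \frac{1}{\frac{319361}{9980}} = \frac{9980}{319361}$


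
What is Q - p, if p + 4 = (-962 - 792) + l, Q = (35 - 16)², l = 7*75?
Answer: 1594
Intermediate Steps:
l = 525
Q = 361 (Q = 19² = 361)
p = -1233 (p = -4 + ((-962 - 792) + 525) = -4 + (-1754 + 525) = -4 - 1229 = -1233)
Q - p = 361 - 1*(-1233) = 361 + 1233 = 1594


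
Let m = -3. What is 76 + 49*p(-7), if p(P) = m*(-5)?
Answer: 811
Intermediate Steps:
p(P) = 15 (p(P) = -3*(-5) = 15)
76 + 49*p(-7) = 76 + 49*15 = 76 + 735 = 811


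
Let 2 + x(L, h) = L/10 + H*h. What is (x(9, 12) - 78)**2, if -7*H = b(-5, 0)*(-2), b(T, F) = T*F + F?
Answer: 625681/100 ≈ 6256.8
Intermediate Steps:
b(T, F) = F + F*T (b(T, F) = F*T + F = F + F*T)
H = 0 (H = -0*(1 - 5)*(-2)/7 = -0*(-4)*(-2)/7 = -0*(-2) = -1/7*0 = 0)
x(L, h) = -2 + L/10 (x(L, h) = -2 + (L/10 + 0*h) = -2 + (L/10 + 0) = -2 + L/10)
(x(9, 12) - 78)**2 = ((-2 + (1/10)*9) - 78)**2 = ((-2 + 9/10) - 78)**2 = (-11/10 - 78)**2 = (-791/10)**2 = 625681/100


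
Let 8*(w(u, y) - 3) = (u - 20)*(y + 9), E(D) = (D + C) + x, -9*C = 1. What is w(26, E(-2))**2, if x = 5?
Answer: 20449/144 ≈ 142.01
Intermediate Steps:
C = -1/9 (C = -1/9*1 = -1/9 ≈ -0.11111)
E(D) = 44/9 + D (E(D) = (D - 1/9) + 5 = (-1/9 + D) + 5 = 44/9 + D)
w(u, y) = 3 + (-20 + u)*(9 + y)/8 (w(u, y) = 3 + ((u - 20)*(y + 9))/8 = 3 + ((-20 + u)*(9 + y))/8 = 3 + (-20 + u)*(9 + y)/8)
w(26, E(-2))**2 = (-39/2 - 5*(44/9 - 2)/2 + (9/8)*26 + (1/8)*26*(44/9 - 2))**2 = (-39/2 - 5/2*26/9 + 117/4 + (1/8)*26*(26/9))**2 = (-39/2 - 65/9 + 117/4 + 169/18)**2 = (143/12)**2 = 20449/144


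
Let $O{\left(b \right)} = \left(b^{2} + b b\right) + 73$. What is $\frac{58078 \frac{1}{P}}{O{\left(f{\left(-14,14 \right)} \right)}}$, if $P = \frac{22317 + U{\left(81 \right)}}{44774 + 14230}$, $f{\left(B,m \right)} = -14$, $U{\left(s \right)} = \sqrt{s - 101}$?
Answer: $\frac{25492220446968}{77197518895} - \frac{2284556208 i \sqrt{5}}{77197518895} \approx 330.22 - 0.066173 i$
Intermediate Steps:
$U{\left(s \right)} = \sqrt{-101 + s}$
$P = \frac{7439}{19668} + \frac{i \sqrt{5}}{29502}$ ($P = \frac{22317 + \sqrt{-101 + 81}}{44774 + 14230} = \frac{22317 + \sqrt{-20}}{59004} = \left(22317 + 2 i \sqrt{5}\right) \frac{1}{59004} = \frac{7439}{19668} + \frac{i \sqrt{5}}{29502} \approx 0.37823 + 7.5794 \cdot 10^{-5} i$)
$O{\left(b \right)} = 73 + 2 b^{2}$ ($O{\left(b \right)} = \left(b^{2} + b^{2}\right) + 73 = 2 b^{2} + 73 = 73 + 2 b^{2}$)
$\frac{58078 \frac{1}{P}}{O{\left(f{\left(-14,14 \right)} \right)}} = \frac{58078 \frac{1}{\frac{7439}{19668} + \frac{i \sqrt{5}}{29502}}}{73 + 2 \left(-14\right)^{2}} = \frac{58078 \frac{1}{\frac{7439}{19668} + \frac{i \sqrt{5}}{29502}}}{73 + 2 \cdot 196} = \frac{58078 \frac{1}{\frac{7439}{19668} + \frac{i \sqrt{5}}{29502}}}{73 + 392} = \frac{58078 \frac{1}{\frac{7439}{19668} + \frac{i \sqrt{5}}{29502}}}{465} = \frac{58078}{\frac{7439}{19668} + \frac{i \sqrt{5}}{29502}} \cdot \frac{1}{465} = \frac{58078}{465 \left(\frac{7439}{19668} + \frac{i \sqrt{5}}{29502}\right)}$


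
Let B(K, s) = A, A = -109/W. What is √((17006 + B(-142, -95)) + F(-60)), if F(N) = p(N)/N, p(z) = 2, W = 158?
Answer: √23879234805/1185 ≈ 130.40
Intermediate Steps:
A = -109/158 ≈ -0.68987
B(K, s) = -109/158
F(N) = 2/N
√((17006 + B(-142, -95)) + F(-60)) = √((17006 - 109/158) + 2/(-60)) = √(2686839/158 + 2*(-1/60)) = √(2686839/158 - 1/30) = √(20151253/1185) = √23879234805/1185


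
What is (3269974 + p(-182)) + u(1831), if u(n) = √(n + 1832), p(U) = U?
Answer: 3269792 + 3*√407 ≈ 3.2699e+6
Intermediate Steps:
u(n) = √(1832 + n)
(3269974 + p(-182)) + u(1831) = (3269974 - 182) + √(1832 + 1831) = 3269792 + √3663 = 3269792 + 3*√407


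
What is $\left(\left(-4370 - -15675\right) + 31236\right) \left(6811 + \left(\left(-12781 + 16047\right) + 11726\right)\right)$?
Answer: $927521423$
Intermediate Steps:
$\left(\left(-4370 - -15675\right) + 31236\right) \left(6811 + \left(\left(-12781 + 16047\right) + 11726\right)\right) = \left(\left(-4370 + 15675\right) + 31236\right) \left(6811 + \left(3266 + 11726\right)\right) = \left(11305 + 31236\right) \left(6811 + 14992\right) = 42541 \cdot 21803 = 927521423$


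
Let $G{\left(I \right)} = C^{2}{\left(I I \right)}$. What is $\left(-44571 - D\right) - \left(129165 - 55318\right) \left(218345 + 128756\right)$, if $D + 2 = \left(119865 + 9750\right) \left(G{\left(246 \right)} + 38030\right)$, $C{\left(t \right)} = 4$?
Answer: $-30563744406$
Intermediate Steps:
$G{\left(I \right)} = 16$ ($G{\left(I \right)} = 4^{2} = 16$)
$D = 4931332288$ ($D = -2 + \left(119865 + 9750\right) \left(16 + 38030\right) = -2 + 129615 \cdot 38046 = -2 + 4931332290 = 4931332288$)
$\left(-44571 - D\right) - \left(129165 - 55318\right) \left(218345 + 128756\right) = \left(-44571 - 4931332288\right) - \left(129165 - 55318\right) \left(218345 + 128756\right) = \left(-44571 - 4931332288\right) - 73847 \cdot 347101 = -4931376859 - 25632367547 = -30563744406$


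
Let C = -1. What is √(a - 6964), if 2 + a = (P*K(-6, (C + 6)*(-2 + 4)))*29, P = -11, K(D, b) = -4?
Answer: I*√5690 ≈ 75.432*I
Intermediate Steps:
a = 1274 (a = -2 - 11*(-4)*29 = -2 + 44*29 = -2 + 1276 = 1274)
√(a - 6964) = √(1274 - 6964) = √(-5690) = I*√5690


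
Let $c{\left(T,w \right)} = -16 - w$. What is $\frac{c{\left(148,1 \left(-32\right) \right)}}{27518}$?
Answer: $\frac{8}{13759} \approx 0.00058144$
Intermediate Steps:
$\frac{c{\left(148,1 \left(-32\right) \right)}}{27518} = \frac{-16 - 1 \left(-32\right)}{27518} = \left(-16 - -32\right) \frac{1}{27518} = \left(-16 + 32\right) \frac{1}{27518} = 16 \cdot \frac{1}{27518} = \frac{8}{13759}$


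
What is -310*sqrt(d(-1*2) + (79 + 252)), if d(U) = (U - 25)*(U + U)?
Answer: -310*sqrt(439) ≈ -6495.2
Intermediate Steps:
d(U) = 2*U*(-25 + U) (d(U) = (-25 + U)*(2*U) = 2*U*(-25 + U))
-310*sqrt(d(-1*2) + (79 + 252)) = -310*sqrt(2*(-1*2)*(-25 - 1*2) + (79 + 252)) = -310*sqrt(2*(-2)*(-25 - 2) + 331) = -310*sqrt(2*(-2)*(-27) + 331) = -310*sqrt(108 + 331) = -310*sqrt(439)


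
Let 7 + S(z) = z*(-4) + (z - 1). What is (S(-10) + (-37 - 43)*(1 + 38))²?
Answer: 9597604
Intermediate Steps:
S(z) = -8 - 3*z (S(z) = -7 + (z*(-4) + (z - 1)) = -7 + (-4*z + (-1 + z)) = -7 + (-1 - 3*z) = -8 - 3*z)
(S(-10) + (-37 - 43)*(1 + 38))² = ((-8 - 3*(-10)) + (-37 - 43)*(1 + 38))² = ((-8 + 30) - 80*39)² = (22 - 3120)² = (-3098)² = 9597604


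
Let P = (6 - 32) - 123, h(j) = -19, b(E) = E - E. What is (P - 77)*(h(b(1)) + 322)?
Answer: -68478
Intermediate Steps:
b(E) = 0
P = -149 (P = -26 - 123 = -149)
(P - 77)*(h(b(1)) + 322) = (-149 - 77)*(-19 + 322) = -226*303 = -68478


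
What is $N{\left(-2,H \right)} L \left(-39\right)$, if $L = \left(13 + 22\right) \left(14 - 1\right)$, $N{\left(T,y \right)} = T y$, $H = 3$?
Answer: $106470$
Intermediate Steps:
$L = 455$ ($L = 35 \cdot 13 = 455$)
$N{\left(-2,H \right)} L \left(-39\right) = \left(-2\right) 3 \cdot 455 \left(-39\right) = \left(-6\right) 455 \left(-39\right) = \left(-2730\right) \left(-39\right) = 106470$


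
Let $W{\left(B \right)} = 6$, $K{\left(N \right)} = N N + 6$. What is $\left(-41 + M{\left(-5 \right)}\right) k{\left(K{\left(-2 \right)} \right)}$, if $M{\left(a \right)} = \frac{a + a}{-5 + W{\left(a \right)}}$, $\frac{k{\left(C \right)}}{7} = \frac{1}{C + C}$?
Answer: $- \frac{357}{20} \approx -17.85$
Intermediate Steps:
$K{\left(N \right)} = 6 + N^{2}$ ($K{\left(N \right)} = N^{2} + 6 = 6 + N^{2}$)
$k{\left(C \right)} = \frac{7}{2 C}$ ($k{\left(C \right)} = \frac{7}{C + C} = \frac{7}{2 C}$)
$M{\left(a \right)} = 2 a$ ($M{\left(a \right)} = \frac{a + a}{-5 + 6} = \frac{2 a}{1} = 2 a 1 = 2 a$)
$\left(-41 + M{\left(-5 \right)}\right) k{\left(K{\left(-2 \right)} \right)} = \left(-41 + 2 \left(-5\right)\right) \frac{7}{2 \left(6 + \left(-2\right)^{2}\right)} = \left(-41 - 10\right) \frac{7}{2 \left(6 + 4\right)} = - 51 \frac{7}{2 \cdot 10} = - 51 \cdot \frac{7}{2} \cdot \frac{1}{10} = \left(-51\right) \frac{7}{20} = - \frac{357}{20}$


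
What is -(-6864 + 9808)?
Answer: -2944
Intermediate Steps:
-(-6864 + 9808) = -1*2944 = -2944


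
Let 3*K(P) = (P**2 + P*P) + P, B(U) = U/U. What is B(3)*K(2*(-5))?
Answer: 190/3 ≈ 63.333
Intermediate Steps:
B(U) = 1
K(P) = P/3 + 2*P**2/3 (K(P) = ((P**2 + P*P) + P)/3 = ((P**2 + P**2) + P)/3 = (2*P**2 + P)/3 = (P + 2*P**2)/3 = P/3 + 2*P**2/3)
B(3)*K(2*(-5)) = 1*((2*(-5))*(1 + 2*(2*(-5)))/3) = 1*((1/3)*(-10)*(1 + 2*(-10))) = 1*((1/3)*(-10)*(1 - 20)) = 1*((1/3)*(-10)*(-19)) = 1*(190/3) = 190/3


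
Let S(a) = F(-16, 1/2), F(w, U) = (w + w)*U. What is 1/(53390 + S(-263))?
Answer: 1/53374 ≈ 1.8736e-5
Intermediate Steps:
F(w, U) = 2*U*w (F(w, U) = (2*w)*U = 2*U*w)
S(a) = -16 (S(a) = 2*(-16)/2 = 2*(½)*(-16) = -16)
1/(53390 + S(-263)) = 1/(53390 - 16) = 1/53374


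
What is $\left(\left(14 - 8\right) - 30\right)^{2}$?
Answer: $576$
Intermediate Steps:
$\left(\left(14 - 8\right) - 30\right)^{2} = \left(6 - 30\right)^{2} = \left(-24\right)^{2} = 576$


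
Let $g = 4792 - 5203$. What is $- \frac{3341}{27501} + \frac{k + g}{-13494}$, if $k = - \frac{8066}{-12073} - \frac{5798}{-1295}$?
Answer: $- \frac{176785130735743}{1933984130963430} \approx -0.09141$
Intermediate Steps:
$g = -411$ ($g = 4792 - 5203 = -411$)
$k = \frac{80444724}{15634535}$ ($k = \left(-8066\right) \left(- \frac{1}{12073}\right) - - \frac{5798}{1295} = \frac{8066}{12073} + \frac{5798}{1295} = \frac{80444724}{15634535} \approx 5.1453$)
$- \frac{3341}{27501} + \frac{k + g}{-13494} = - \frac{3341}{27501} + \frac{\frac{80444724}{15634535} - 411}{-13494} = \left(-3341\right) \frac{1}{27501} - - \frac{2115116387}{70324138430} = - \frac{3341}{27501} + \frac{2115116387}{70324138430} = - \frac{176785130735743}{1933984130963430}$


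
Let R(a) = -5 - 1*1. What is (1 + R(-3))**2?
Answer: 25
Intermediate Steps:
R(a) = -6 (R(a) = -5 - 1 = -6)
(1 + R(-3))**2 = (1 - 6)**2 = (-5)**2 = 25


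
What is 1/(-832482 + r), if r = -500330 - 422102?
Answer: -1/1754914 ≈ -5.6983e-7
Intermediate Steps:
r = -922432
1/(-832482 + r) = 1/(-832482 - 922432) = 1/(-1754914) = -1/1754914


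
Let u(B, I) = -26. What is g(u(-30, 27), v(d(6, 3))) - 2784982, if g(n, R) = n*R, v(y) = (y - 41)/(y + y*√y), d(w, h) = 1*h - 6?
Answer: (-2784982*√3 + 8356090*I/3)/(√3 - I) ≈ -2.7851e+6 + 165.12*I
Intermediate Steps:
d(w, h) = -6 + h (d(w, h) = h - 6 = -6 + h)
v(y) = (-41 + y)/(y + y^(3/2))
g(n, R) = R*n
g(u(-30, 27), v(d(6, 3))) - 2784982 = ((-41 + (-6 + 3))/((-6 + 3) + (-6 + 3)^(3/2)))*(-26) - 2784982 = ((-41 - 3)/(-3 + (-3)^(3/2)))*(-26) - 2784982 = (-44/(-3 - 3*I*√3))*(-26) - 2784982 = -44/(-3 - 3*I*√3)*(-26) - 2784982 = 1144/(-3 - 3*I*√3) - 2784982 = -2784982 + 1144/(-3 - 3*I*√3)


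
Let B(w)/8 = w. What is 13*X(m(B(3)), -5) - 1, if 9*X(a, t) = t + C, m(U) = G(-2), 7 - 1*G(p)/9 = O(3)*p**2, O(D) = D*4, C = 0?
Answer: -74/9 ≈ -8.2222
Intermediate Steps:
O(D) = 4*D
G(p) = 63 - 108*p**2 (G(p) = 63 - 9*4*3*p**2 = 63 - 108*p**2)
B(w) = 8*w
m(U) = -369 (m(U) = 63 - 108*(-2)**2 = 63 - 108*4 = 63 - 432 = -369)
X(a, t) = t/9 (X(a, t) = (t + 0)/9 = t/9)
13*X(m(B(3)), -5) - 1 = 13*((1/9)*(-5)) - 1 = 13*(-5/9) - 1 = -65/9 - 1 = -74/9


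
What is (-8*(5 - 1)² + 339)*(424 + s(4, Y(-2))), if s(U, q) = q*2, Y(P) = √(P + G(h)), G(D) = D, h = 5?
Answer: 89464 + 422*√3 ≈ 90195.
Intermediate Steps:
Y(P) = √(5 + P) (Y(P) = √(P + 5) = √(5 + P))
s(U, q) = 2*q
(-8*(5 - 1)² + 339)*(424 + s(4, Y(-2))) = (-8*(5 - 1)² + 339)*(424 + 2*√(5 - 2)) = (-8*4² + 339)*(424 + 2*√3) = (-8*16 + 339)*(424 + 2*√3) = (-128 + 339)*(424 + 2*√3) = 211*(424 + 2*√3) = 89464 + 422*√3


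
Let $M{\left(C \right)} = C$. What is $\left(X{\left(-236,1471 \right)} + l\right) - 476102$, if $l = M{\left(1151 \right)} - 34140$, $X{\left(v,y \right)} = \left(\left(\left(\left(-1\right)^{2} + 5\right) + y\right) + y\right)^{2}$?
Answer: $8181613$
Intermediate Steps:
$X{\left(v,y \right)} = \left(6 + 2 y\right)^{2}$ ($X{\left(v,y \right)} = \left(\left(\left(1 + 5\right) + y\right) + y\right)^{2} = \left(\left(6 + y\right) + y\right)^{2} = \left(6 + 2 y\right)^{2}$)
$l = -32989$ ($l = 1151 - 34140 = -32989$)
$\left(X{\left(-236,1471 \right)} + l\right) - 476102 = \left(4 \left(3 + 1471\right)^{2} - 32989\right) - 476102 = \left(4 \cdot 1474^{2} - 32989\right) - 476102 = \left(4 \cdot 2172676 - 32989\right) - 476102 = \left(8690704 - 32989\right) - 476102 = 8657715 - 476102 = 8181613$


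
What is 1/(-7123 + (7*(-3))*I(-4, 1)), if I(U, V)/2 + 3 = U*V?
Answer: -1/6829 ≈ -0.00014643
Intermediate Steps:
I(U, V) = -6 + 2*U*V (I(U, V) = -6 + 2*(U*V) = -6 + 2*U*V)
1/(-7123 + (7*(-3))*I(-4, 1)) = 1/(-7123 + (7*(-3))*(-6 + 2*(-4)*1)) = 1/(-7123 - 21*(-6 - 8)) = 1/(-7123 - 21*(-14)) = 1/(-7123 + 294) = 1/(-6829) = -1/6829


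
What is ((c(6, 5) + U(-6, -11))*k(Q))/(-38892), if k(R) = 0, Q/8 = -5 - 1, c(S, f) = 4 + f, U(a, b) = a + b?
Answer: 0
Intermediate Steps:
Q = -48 (Q = 8*(-5 - 1) = 8*(-6) = -48)
((c(6, 5) + U(-6, -11))*k(Q))/(-38892) = (((4 + 5) + (-6 - 11))*0)/(-38892) = ((9 - 17)*0)*(-1/38892) = -8*0*(-1/38892) = 0*(-1/38892) = 0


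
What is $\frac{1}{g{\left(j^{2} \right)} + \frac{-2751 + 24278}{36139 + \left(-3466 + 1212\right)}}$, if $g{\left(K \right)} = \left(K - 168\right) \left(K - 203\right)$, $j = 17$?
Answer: $\frac{33885}{352628837} \approx 9.6093 \cdot 10^{-5}$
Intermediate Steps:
$g{\left(K \right)} = \left(-203 + K\right) \left(-168 + K\right)$ ($g{\left(K \right)} = \left(-168 + K\right) \left(-203 + K\right) = \left(-203 + K\right) \left(-168 + K\right)$)
$\frac{1}{g{\left(j^{2} \right)} + \frac{-2751 + 24278}{36139 + \left(-3466 + 1212\right)}} = \frac{1}{\left(34104 + \left(17^{2}\right)^{2} - 371 \cdot 17^{2}\right) + \frac{-2751 + 24278}{36139 + \left(-3466 + 1212\right)}} = \frac{1}{\left(34104 + 289^{2} - 107219\right) + \frac{21527}{36139 - 2254}} = \frac{1}{\left(34104 + 83521 - 107219\right) + \frac{21527}{33885}} = \frac{1}{10406 + 21527 \cdot \frac{1}{33885}} = \frac{1}{10406 + \frac{21527}{33885}} = \frac{1}{\frac{352628837}{33885}} = \frac{33885}{352628837}$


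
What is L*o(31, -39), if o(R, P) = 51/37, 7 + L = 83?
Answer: 3876/37 ≈ 104.76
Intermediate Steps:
L = 76 (L = -7 + 83 = 76)
o(R, P) = 51/37 (o(R, P) = 51*(1/37) = 51/37)
L*o(31, -39) = 76*(51/37) = 3876/37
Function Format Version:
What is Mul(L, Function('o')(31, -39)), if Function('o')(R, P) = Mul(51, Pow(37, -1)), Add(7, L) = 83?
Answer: Rational(3876, 37) ≈ 104.76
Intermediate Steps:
L = 76 (L = Add(-7, 83) = 76)
Function('o')(R, P) = Rational(51, 37) (Function('o')(R, P) = Mul(51, Rational(1, 37)) = Rational(51, 37))
Mul(L, Function('o')(31, -39)) = Mul(76, Rational(51, 37)) = Rational(3876, 37)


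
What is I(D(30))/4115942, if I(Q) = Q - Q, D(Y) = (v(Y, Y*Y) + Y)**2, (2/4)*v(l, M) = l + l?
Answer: 0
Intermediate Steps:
v(l, M) = 4*l (v(l, M) = 2*(l + l) = 2*(2*l) = 4*l)
D(Y) = 25*Y**2 (D(Y) = (4*Y + Y)**2 = (5*Y)**2 = 25*Y**2)
I(Q) = 0
I(D(30))/4115942 = 0/4115942 = 0*(1/4115942) = 0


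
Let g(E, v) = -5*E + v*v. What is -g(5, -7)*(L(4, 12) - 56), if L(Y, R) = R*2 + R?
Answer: 480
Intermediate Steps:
g(E, v) = v² - 5*E (g(E, v) = -5*E + v² = v² - 5*E)
L(Y, R) = 3*R (L(Y, R) = 2*R + R = 3*R)
-g(5, -7)*(L(4, 12) - 56) = -((-7)² - 5*5)*(3*12 - 56) = -(49 - 25)*(36 - 56) = -24*(-20) = -1*(-480) = 480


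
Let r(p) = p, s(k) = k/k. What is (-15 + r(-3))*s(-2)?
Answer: -18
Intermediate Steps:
s(k) = 1
(-15 + r(-3))*s(-2) = (-15 - 3)*1 = -18*1 = -18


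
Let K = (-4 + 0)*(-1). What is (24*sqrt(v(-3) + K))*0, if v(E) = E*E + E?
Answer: 0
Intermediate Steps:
v(E) = E + E**2 (v(E) = E**2 + E = E + E**2)
K = 4 (K = -4*(-1) = 4)
(24*sqrt(v(-3) + K))*0 = (24*sqrt(-3*(1 - 3) + 4))*0 = (24*sqrt(-3*(-2) + 4))*0 = (24*sqrt(6 + 4))*0 = (24*sqrt(10))*0 = 0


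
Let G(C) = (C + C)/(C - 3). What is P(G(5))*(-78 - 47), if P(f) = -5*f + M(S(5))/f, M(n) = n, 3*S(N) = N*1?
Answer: 9250/3 ≈ 3083.3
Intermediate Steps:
S(N) = N/3 (S(N) = (N*1)/3 = N/3)
G(C) = 2*C/(-3 + C) (G(C) = (2*C)/(-3 + C) = 2*C/(-3 + C))
P(f) = -5*f + 5/(3*f) (P(f) = -5*f + ((⅓)*5)/f = -5*f + 5/(3*f))
P(G(5))*(-78 - 47) = (-10*5/(-3 + 5) + 5/(3*((2*5/(-3 + 5)))))*(-78 - 47) = (-10*5/2 + 5/(3*((2*5/2))))*(-125) = (-10*5/2 + 5/(3*((2*5*(½)))))*(-125) = (-5*5 + (5/3)/5)*(-125) = (-25 + (5/3)*(⅕))*(-125) = (-25 + ⅓)*(-125) = -74/3*(-125) = 9250/3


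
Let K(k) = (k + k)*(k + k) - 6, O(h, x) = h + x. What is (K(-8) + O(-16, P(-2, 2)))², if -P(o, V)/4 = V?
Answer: 51076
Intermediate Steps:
P(o, V) = -4*V
K(k) = -6 + 4*k² (K(k) = (2*k)*(2*k) - 6 = 4*k² - 6 = -6 + 4*k²)
(K(-8) + O(-16, P(-2, 2)))² = ((-6 + 4*(-8)²) + (-16 - 4*2))² = ((-6 + 4*64) + (-16 - 8))² = ((-6 + 256) - 24)² = (250 - 24)² = 226² = 51076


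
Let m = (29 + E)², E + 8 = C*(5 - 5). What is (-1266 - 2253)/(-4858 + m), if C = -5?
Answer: 3519/4417 ≈ 0.79669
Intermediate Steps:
E = -8 (E = -8 - 5*(5 - 5) = -8 - 5*0 = -8 + 0 = -8)
m = 441 (m = (29 - 8)² = 21² = 441)
(-1266 - 2253)/(-4858 + m) = (-1266 - 2253)/(-4858 + 441) = -3519/(-4417) = -3519*(-1/4417) = 3519/4417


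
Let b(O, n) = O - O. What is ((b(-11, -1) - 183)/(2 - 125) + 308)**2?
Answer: 161010721/1681 ≈ 95783.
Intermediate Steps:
b(O, n) = 0
((b(-11, -1) - 183)/(2 - 125) + 308)**2 = ((0 - 183)/(2 - 125) + 308)**2 = (-183/(-123) + 308)**2 = (-183*(-1/123) + 308)**2 = (61/41 + 308)**2 = (12689/41)**2 = 161010721/1681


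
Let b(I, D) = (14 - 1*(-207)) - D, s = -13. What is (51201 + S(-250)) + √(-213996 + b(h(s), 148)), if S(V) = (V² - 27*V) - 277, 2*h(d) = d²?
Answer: 120174 + I*√213923 ≈ 1.2017e+5 + 462.52*I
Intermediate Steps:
h(d) = d²/2
b(I, D) = 221 - D (b(I, D) = (14 + 207) - D = 221 - D)
S(V) = -277 + V² - 27*V
(51201 + S(-250)) + √(-213996 + b(h(s), 148)) = (51201 + (-277 + (-250)² - 27*(-250))) + √(-213996 + (221 - 1*148)) = (51201 + (-277 + 62500 + 6750)) + √(-213996 + (221 - 148)) = (51201 + 68973) + √(-213996 + 73) = 120174 + √(-213923) = 120174 + I*√213923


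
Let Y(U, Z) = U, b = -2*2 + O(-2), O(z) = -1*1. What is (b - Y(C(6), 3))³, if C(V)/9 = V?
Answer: -205379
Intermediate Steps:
C(V) = 9*V
O(z) = -1
b = -5 (b = -2*2 - 1 = -4 - 1 = -5)
(b - Y(C(6), 3))³ = (-5 - 9*6)³ = (-5 - 1*54)³ = (-5 - 54)³ = (-59)³ = -205379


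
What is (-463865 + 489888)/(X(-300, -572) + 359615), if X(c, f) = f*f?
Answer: 26023/686799 ≈ 0.037890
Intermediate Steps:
X(c, f) = f²
(-463865 + 489888)/(X(-300, -572) + 359615) = (-463865 + 489888)/((-572)² + 359615) = 26023/(327184 + 359615) = 26023/686799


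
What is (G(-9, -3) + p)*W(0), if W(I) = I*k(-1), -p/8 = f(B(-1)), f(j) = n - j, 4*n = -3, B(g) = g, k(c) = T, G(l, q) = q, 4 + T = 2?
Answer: 0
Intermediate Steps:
T = -2 (T = -4 + 2 = -2)
k(c) = -2
n = -¾ (n = (¼)*(-3) = -¾ ≈ -0.75000)
f(j) = -¾ - j
p = -2 (p = -8*(-¾ - 1*(-1)) = -8*(-¾ + 1) = -8*¼ = -2)
W(I) = -2*I (W(I) = I*(-2) = -2*I)
(G(-9, -3) + p)*W(0) = (-3 - 2)*(-2*0) = -5*0 = 0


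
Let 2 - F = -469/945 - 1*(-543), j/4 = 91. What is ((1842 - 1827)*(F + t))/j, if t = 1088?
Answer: 18478/819 ≈ 22.562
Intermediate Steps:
j = 364 (j = 4*91 = 364)
F = -72968/135 (F = 2 - (-469/945 - 1*(-543)) = 2 - (-469*1/945 + 543) = 2 - (-67/135 + 543) = 2 - 1*73238/135 = 2 - 73238/135 = -72968/135 ≈ -540.50)
((1842 - 1827)*(F + t))/j = ((1842 - 1827)*(-72968/135 + 1088))/364 = (15*(73912/135))*(1/364) = (73912/9)*(1/364) = 18478/819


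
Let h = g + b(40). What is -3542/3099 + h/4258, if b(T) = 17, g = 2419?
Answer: -3766336/6597771 ≈ -0.57085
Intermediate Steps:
h = 2436 (h = 2419 + 17 = 2436)
-3542/3099 + h/4258 = -3542/3099 + 2436/4258 = -3542*1/3099 + 2436*(1/4258) = -3542/3099 + 1218/2129 = -3766336/6597771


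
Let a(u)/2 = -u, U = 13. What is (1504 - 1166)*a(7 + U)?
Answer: -13520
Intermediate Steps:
a(u) = -2*u (a(u) = 2*(-u) = -2*u)
(1504 - 1166)*a(7 + U) = (1504 - 1166)*(-2*(7 + 13)) = 338*(-2*20) = 338*(-40) = -13520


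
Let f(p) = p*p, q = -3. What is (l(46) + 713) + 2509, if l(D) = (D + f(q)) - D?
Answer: 3231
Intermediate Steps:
f(p) = p²
l(D) = 9 (l(D) = (D + (-3)²) - D = (D + 9) - D = (9 + D) - D = 9)
(l(46) + 713) + 2509 = (9 + 713) + 2509 = 722 + 2509 = 3231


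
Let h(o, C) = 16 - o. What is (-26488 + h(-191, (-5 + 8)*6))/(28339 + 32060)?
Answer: -26281/60399 ≈ -0.43512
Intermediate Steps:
(-26488 + h(-191, (-5 + 8)*6))/(28339 + 32060) = (-26488 + (16 - 1*(-191)))/(28339 + 32060) = (-26488 + (16 + 191))/60399 = (-26488 + 207)*(1/60399) = -26281*1/60399 = -26281/60399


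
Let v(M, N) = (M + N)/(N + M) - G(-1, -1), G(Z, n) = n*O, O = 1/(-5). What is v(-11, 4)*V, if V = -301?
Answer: -1204/5 ≈ -240.80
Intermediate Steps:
O = -⅕ ≈ -0.20000
G(Z, n) = -n/5 (G(Z, n) = n*(-⅕) = -n/5)
v(M, N) = ⅘ (v(M, N) = (M + N)/(N + M) - (-1)*(-1)/5 = (M + N)/(M + N) - 1*⅕ = 1 - ⅕ = ⅘)
v(-11, 4)*V = (⅘)*(-301) = -1204/5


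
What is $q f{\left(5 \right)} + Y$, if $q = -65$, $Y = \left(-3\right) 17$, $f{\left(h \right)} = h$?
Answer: $-376$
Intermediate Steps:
$Y = -51$
$q f{\left(5 \right)} + Y = \left(-65\right) 5 - 51 = -325 - 51 = -376$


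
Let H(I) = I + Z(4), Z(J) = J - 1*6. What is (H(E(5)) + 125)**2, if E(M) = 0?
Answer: 15129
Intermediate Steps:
Z(J) = -6 + J (Z(J) = J - 6 = -6 + J)
H(I) = -2 + I (H(I) = I + (-6 + 4) = I - 2 = -2 + I)
(H(E(5)) + 125)**2 = ((-2 + 0) + 125)**2 = (-2 + 125)**2 = 123**2 = 15129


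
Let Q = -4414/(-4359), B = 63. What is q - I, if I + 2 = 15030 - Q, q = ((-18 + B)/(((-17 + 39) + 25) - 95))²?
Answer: -16767694553/1115904 ≈ -15026.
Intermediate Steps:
Q = 4414/4359 (Q = -4414*(-1/4359) = 4414/4359 ≈ 1.0126)
q = 225/256 (q = ((-18 + 63)/(((-17 + 39) + 25) - 95))² = (45/((22 + 25) - 95))² = (45/(47 - 95))² = (45/(-48))² = (45*(-1/48))² = (-15/16)² = 225/256 ≈ 0.87891)
I = 65502638/4359 (I = -2 + (15030 - 1*4414/4359) = -2 + (15030 - 4414/4359) = -2 + 65511356/4359 = 65502638/4359 ≈ 15027.)
q - I = 225/256 - 1*65502638/4359 = 225/256 - 65502638/4359 = -16767694553/1115904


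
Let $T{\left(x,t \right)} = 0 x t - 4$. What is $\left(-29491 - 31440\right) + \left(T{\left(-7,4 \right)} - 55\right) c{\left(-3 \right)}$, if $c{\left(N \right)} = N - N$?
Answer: $-60931$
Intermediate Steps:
$T{\left(x,t \right)} = -4$ ($T{\left(x,t \right)} = 0 t - 4 = 0 - 4 = -4$)
$c{\left(N \right)} = 0$
$\left(-29491 - 31440\right) + \left(T{\left(-7,4 \right)} - 55\right) c{\left(-3 \right)} = \left(-29491 - 31440\right) + \left(-4 - 55\right) 0 = -60931 - 0 = -60931 + 0 = -60931$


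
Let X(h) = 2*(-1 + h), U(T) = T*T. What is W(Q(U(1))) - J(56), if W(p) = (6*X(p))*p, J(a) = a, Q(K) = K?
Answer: -56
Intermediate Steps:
U(T) = T**2
X(h) = -2 + 2*h
W(p) = p*(-12 + 12*p) (W(p) = (6*(-2 + 2*p))*p = (-12 + 12*p)*p = p*(-12 + 12*p))
W(Q(U(1))) - J(56) = 12*1**2*(-1 + 1**2) - 1*56 = 12*1*(-1 + 1) - 56 = 12*1*0 - 56 = 0 - 56 = -56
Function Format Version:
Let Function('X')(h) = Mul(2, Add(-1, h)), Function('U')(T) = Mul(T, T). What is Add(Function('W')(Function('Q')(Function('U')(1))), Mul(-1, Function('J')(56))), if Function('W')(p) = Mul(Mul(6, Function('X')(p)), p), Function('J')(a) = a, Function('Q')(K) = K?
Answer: -56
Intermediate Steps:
Function('U')(T) = Pow(T, 2)
Function('X')(h) = Add(-2, Mul(2, h))
Function('W')(p) = Mul(p, Add(-12, Mul(12, p))) (Function('W')(p) = Mul(Mul(6, Add(-2, Mul(2, p))), p) = Mul(Add(-12, Mul(12, p)), p) = Mul(p, Add(-12, Mul(12, p))))
Add(Function('W')(Function('Q')(Function('U')(1))), Mul(-1, Function('J')(56))) = Add(Mul(12, Pow(1, 2), Add(-1, Pow(1, 2))), Mul(-1, 56)) = Add(Mul(12, 1, Add(-1, 1)), -56) = Add(Mul(12, 1, 0), -56) = Add(0, -56) = -56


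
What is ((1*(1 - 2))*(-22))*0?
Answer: 0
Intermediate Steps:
((1*(1 - 2))*(-22))*0 = ((1*(-1))*(-22))*0 = -1*(-22)*0 = 22*0 = 0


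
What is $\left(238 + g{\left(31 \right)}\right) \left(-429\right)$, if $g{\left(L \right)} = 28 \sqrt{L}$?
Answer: $-102102 - 12012 \sqrt{31} \approx -1.6898 \cdot 10^{5}$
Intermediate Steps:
$\left(238 + g{\left(31 \right)}\right) \left(-429\right) = \left(238 + 28 \sqrt{31}\right) \left(-429\right) = -102102 - 12012 \sqrt{31}$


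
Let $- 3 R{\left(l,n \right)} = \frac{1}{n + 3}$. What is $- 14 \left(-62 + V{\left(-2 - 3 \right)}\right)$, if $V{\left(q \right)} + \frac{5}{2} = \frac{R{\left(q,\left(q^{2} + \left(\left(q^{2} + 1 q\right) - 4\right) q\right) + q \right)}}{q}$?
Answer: $\frac{772079}{855} \approx 903.02$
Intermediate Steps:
$R{\left(l,n \right)} = - \frac{1}{3 \left(3 + n\right)}$ ($R{\left(l,n \right)} = - \frac{1}{3 \left(n + 3\right)} = - \frac{1}{3 \left(3 + n\right)}$)
$V{\left(q \right)} = - \frac{5}{2} - \frac{1}{q \left(9 + 3 q + 3 q^{2} + 3 q \left(-4 + q + q^{2}\right)\right)}$ ($V{\left(q \right)} = - \frac{5}{2} + \frac{\left(-1\right) \frac{1}{9 + 3 \left(\left(q^{2} + \left(\left(q^{2} + 1 q\right) - 4\right) q\right) + q\right)}}{q} = - \frac{5}{2} + \frac{\left(-1\right) \frac{1}{9 + 3 \left(\left(q^{2} + \left(\left(q^{2} + q\right) - 4\right) q\right) + q\right)}}{q} = - \frac{5}{2} + \frac{\left(-1\right) \frac{1}{9 + 3 \left(\left(q^{2} + \left(\left(q + q^{2}\right) - 4\right) q\right) + q\right)}}{q} = - \frac{5}{2} + \frac{\left(-1\right) \frac{1}{9 + 3 \left(\left(q^{2} + \left(-4 + q + q^{2}\right) q\right) + q\right)}}{q} = - \frac{5}{2} + \frac{\left(-1\right) \frac{1}{9 + 3 \left(\left(q^{2} + q \left(-4 + q + q^{2}\right)\right) + q\right)}}{q} = - \frac{5}{2} + \frac{\left(-1\right) \frac{1}{9 + 3 \left(q + q^{2} + q \left(-4 + q + q^{2}\right)\right)}}{q} = - \frac{5}{2} + \frac{\left(-1\right) \frac{1}{9 + \left(3 q + 3 q^{2} + 3 q \left(-4 + q + q^{2}\right)\right)}}{q} = - \frac{5}{2} + \frac{\left(-1\right) \frac{1}{9 + 3 q + 3 q^{2} + 3 q \left(-4 + q + q^{2}\right)}}{q} = - \frac{5}{2} - \frac{1}{q \left(9 + 3 q + 3 q^{2} + 3 q \left(-4 + q + q^{2}\right)\right)}$)
$- 14 \left(-62 + V{\left(-2 - 3 \right)}\right) = - 14 \left(-62 + \frac{-2 - 15 \left(-2 - 3\right) \left(3 + \left(-2 - 3\right) \left(-3 + \left(-2 - 3\right)^{2} + 2 \left(-2 - 3\right)\right)\right)}{6 \left(-2 - 3\right) \left(3 + \left(-2 - 3\right) \left(-3 + \left(-2 - 3\right)^{2} + 2 \left(-2 - 3\right)\right)\right)}\right) = - 14 \left(-62 + \frac{-2 - - 75 \left(3 - 5 \left(-3 + \left(-5\right)^{2} + 2 \left(-5\right)\right)\right)}{6 \left(-5\right) \left(3 - 5 \left(-3 + \left(-5\right)^{2} + 2 \left(-5\right)\right)\right)}\right) = - 14 \left(-62 + \frac{1}{6} \left(- \frac{1}{5}\right) \frac{1}{3 - 5 \left(-3 + 25 - 10\right)} \left(-2 - - 75 \left(3 - 5 \left(-3 + 25 - 10\right)\right)\right)\right) = - 14 \left(-62 + \frac{1}{6} \left(- \frac{1}{5}\right) \frac{1}{3 - 60} \left(-2 - - 75 \left(3 - 60\right)\right)\right) = - 14 \left(-62 + \frac{1}{6} \left(- \frac{1}{5}\right) \frac{1}{-57} \left(-2 - \left(-75\right) \left(-57\right)\right)\right) = - 14 \left(-62 + \frac{1}{6} \left(- \frac{1}{5}\right) \left(- \frac{1}{57}\right) \left(-2 - 4275\right)\right) = - 14 \left(-62 + \frac{1}{6} \left(- \frac{1}{5}\right) \left(- \frac{1}{57}\right) \left(-4277\right)\right) = - 14 \left(-62 - \frac{4277}{1710}\right) = \left(-14\right) \left(- \frac{110297}{1710}\right) = \frac{772079}{855}$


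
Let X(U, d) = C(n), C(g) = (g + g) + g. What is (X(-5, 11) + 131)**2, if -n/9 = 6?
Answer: 961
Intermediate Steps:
n = -54 (n = -9*6 = -54)
C(g) = 3*g (C(g) = 2*g + g = 3*g)
X(U, d) = -162 (X(U, d) = 3*(-54) = -162)
(X(-5, 11) + 131)**2 = (-162 + 131)**2 = (-31)**2 = 961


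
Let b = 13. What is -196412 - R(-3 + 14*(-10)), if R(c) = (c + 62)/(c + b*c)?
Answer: -393216905/2002 ≈ -1.9641e+5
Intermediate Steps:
R(c) = (62 + c)/(14*c) (R(c) = (c + 62)/(c + 13*c) = (62 + c)/((14*c)) = (62 + c)*(1/(14*c)) = (62 + c)/(14*c))
-196412 - R(-3 + 14*(-10)) = -196412 - (62 + (-3 + 14*(-10)))/(14*(-3 + 14*(-10))) = -196412 - (62 + (-3 - 140))/(14*(-3 - 140)) = -196412 - (62 - 143)/(14*(-143)) = -196412 - (-1)*(-81)/(14*143) = -196412 - 1*81/2002 = -196412 - 81/2002 = -393216905/2002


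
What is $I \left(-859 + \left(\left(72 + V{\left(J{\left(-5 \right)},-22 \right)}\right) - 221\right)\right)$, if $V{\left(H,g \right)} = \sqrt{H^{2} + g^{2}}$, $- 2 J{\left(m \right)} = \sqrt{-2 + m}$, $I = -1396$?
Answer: $1407168 - 698 \sqrt{1929} \approx 1.3765 \cdot 10^{6}$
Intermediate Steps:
$J{\left(m \right)} = - \frac{\sqrt{-2 + m}}{2}$
$I \left(-859 + \left(\left(72 + V{\left(J{\left(-5 \right)},-22 \right)}\right) - 221\right)\right) = - 1396 \left(-859 - \left(149 - \sqrt{\left(- \frac{\sqrt{-2 - 5}}{2}\right)^{2} + \left(-22\right)^{2}}\right)\right) = - 1396 \left(-859 - \left(149 - \sqrt{\left(- \frac{\sqrt{-7}}{2}\right)^{2} + 484}\right)\right) = - 1396 \left(-859 - \left(149 - \sqrt{\left(- \frac{i \sqrt{7}}{2}\right)^{2} + 484}\right)\right) = - 1396 \left(-859 - \left(149 - \sqrt{- \frac{7}{4} + 484}\right)\right) = - 1396 \left(-859 - \left(149 - \frac{\sqrt{1929}}{2}\right)\right) = - 1396 \left(-1008 + \frac{\sqrt{1929}}{2}\right) = 1407168 - 698 \sqrt{1929}$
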